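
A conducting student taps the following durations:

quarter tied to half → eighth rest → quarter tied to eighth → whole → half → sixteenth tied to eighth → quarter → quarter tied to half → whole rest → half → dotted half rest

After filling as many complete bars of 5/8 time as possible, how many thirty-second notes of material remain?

One bar of 5/8 = 10 sixteenth notes.
In sixteenth notes: quarter tied to half (quarter + half) = 12; eighth rest = 2; quarter tied to eighth (quarter + eighth) = 6; whole = 16; half = 8; sixteenth tied to eighth (sixteenth + eighth) = 3; quarter = 4; quarter tied to half (quarter + half) = 12; whole rest = 16; half = 8; dotted half rest = 12.
Total: 12 + 2 + 6 + 16 + 8 + 3 + 4 + 12 + 16 + 8 + 12 = 99.
99 ÷ 10 = 9 complete bars with 9 sixteenth notes remaining = 18 thirty-second notes.

18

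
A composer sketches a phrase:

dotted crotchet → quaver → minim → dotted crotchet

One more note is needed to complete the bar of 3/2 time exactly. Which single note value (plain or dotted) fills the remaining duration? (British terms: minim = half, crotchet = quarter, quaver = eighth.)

The bar of 3/2 = 12 eighth notes.
Each duration in eighth notes: dotted crotchet = 3; quaver = 1; minim = 4; dotted crotchet = 3.
Sum: 3 + 1 + 4 + 3 = 11.
Remaining: 12 − 11 = 1 eighth note, which is a eighth note.

eighth note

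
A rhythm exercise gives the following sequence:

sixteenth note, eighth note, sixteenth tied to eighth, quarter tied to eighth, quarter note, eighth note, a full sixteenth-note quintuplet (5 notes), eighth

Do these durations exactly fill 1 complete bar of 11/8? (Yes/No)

No

One bar of 11/8 = 22 sixteenth notes.
Each duration in sixteenth notes: sixteenth note = 1; eighth note = 2; sixteenth tied to eighth (sixteenth + eighth) = 3; quarter tied to eighth (quarter + eighth) = 6; quarter note = 4; eighth note = 2; a full sixteenth-note quintuplet (5 notes) (five quintuplet sixteenths span one quarter) = 4; eighth = 2.
Adding: 1 + 2 + 3 + 6 + 4 + 2 + 4 + 2 = 24.
24 exceeds 22, so the answer is No.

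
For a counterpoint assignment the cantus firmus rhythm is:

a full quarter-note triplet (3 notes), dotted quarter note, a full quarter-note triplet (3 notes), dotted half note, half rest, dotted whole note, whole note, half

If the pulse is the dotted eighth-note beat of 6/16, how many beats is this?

30

One dotted eighth-note beat = 3 sixteenth notes.
Each duration in sixteenth notes: a full quarter-note triplet (3 notes) (three triplet quarters span one half) = 8; dotted quarter note = 6; a full quarter-note triplet (3 notes) (three triplet quarters span one half) = 8; dotted half note = 12; half rest = 8; dotted whole note = 24; whole note = 16; half = 8.
Adding: 8 + 6 + 8 + 12 + 8 + 24 + 16 + 8 = 90.
90 ÷ 3 = 30 beats.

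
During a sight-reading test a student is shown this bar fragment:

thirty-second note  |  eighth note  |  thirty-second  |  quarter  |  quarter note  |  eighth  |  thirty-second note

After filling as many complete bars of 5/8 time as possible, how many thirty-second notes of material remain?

7

One bar of 5/8 = 20 thirty-second notes.
Each duration in thirty-second notes: thirty-second note = 1; eighth note = 4; thirty-second = 1; quarter = 8; quarter note = 8; eighth = 4; thirty-second note = 1.
Adding: 1 + 4 + 1 + 8 + 8 + 4 + 1 = 27.
27 ÷ 20 = 1 complete bar with 7 thirty-second notes remaining.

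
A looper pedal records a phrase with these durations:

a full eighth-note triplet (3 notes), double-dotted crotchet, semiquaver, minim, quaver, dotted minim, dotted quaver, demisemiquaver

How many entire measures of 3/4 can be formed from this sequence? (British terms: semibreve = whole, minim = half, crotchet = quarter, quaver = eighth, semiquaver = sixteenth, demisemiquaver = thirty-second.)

One bar of 3/4 = 24 thirty-second notes.
Convert each value to thirty-second notes: a full eighth-note triplet (3 notes) (three triplet eighths span one quarter) = 8; double-dotted crotchet = 14; semiquaver = 2; minim = 16; quaver = 4; dotted minim = 24; dotted quaver = 6; demisemiquaver = 1.
Total: 8 + 14 + 2 + 16 + 4 + 24 + 6 + 1 = 75.
75 ÷ 24 = 3 complete bars with 3 left over.

3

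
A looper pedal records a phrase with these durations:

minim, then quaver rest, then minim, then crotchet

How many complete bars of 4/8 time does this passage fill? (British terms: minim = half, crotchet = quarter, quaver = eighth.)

2

One bar of 4/8 = 4 eighth notes.
Convert each value to eighth notes: minim = 4; quaver rest = 1; minim = 4; crotchet = 2.
Sum: 4 + 1 + 4 + 2 = 11.
11 ÷ 4 = 2 complete bars with 3 left over.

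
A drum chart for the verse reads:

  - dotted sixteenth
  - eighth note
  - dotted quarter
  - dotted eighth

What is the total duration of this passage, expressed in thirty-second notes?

25

In thirty-second notes: dotted sixteenth = 3; eighth note = 4; dotted quarter = 12; dotted eighth = 6.
Adding: 3 + 4 + 12 + 6 = 25 thirty-second notes.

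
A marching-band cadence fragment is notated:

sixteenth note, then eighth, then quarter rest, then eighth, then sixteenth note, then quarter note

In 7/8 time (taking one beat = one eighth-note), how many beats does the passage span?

One eighth-note beat = 2 sixteenth notes.
Convert each value to sixteenth notes: sixteenth note = 1; eighth = 2; quarter rest = 4; eighth = 2; sixteenth note = 1; quarter note = 4.
Altogether 1 + 2 + 4 + 2 + 1 + 4 = 14.
14 ÷ 2 = 7 beats.

7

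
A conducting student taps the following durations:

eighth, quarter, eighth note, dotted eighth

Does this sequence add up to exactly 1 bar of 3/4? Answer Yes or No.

One bar of 3/4 = 12 sixteenth notes.
Express everything in sixteenth notes: eighth = 2; quarter = 4; eighth note = 2; dotted eighth = 3.
Total: 2 + 4 + 2 + 3 = 11.
11 falls short of 12, so the answer is No.

No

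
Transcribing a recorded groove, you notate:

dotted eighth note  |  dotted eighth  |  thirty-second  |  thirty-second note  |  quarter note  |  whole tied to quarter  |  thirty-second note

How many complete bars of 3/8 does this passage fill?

5

One bar of 3/8 = 12 thirty-second notes.
In thirty-second notes: dotted eighth note = 6; dotted eighth = 6; thirty-second = 1; thirty-second note = 1; quarter note = 8; whole tied to quarter (whole + quarter) = 40; thirty-second note = 1.
Total: 6 + 6 + 1 + 1 + 8 + 40 + 1 = 63.
63 ÷ 12 = 5 complete bars with 3 left over.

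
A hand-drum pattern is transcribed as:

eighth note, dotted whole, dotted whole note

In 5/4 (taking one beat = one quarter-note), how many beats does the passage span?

One quarter-note beat = 2 eighth notes.
Convert each value to eighth notes: eighth note = 1; dotted whole = 12; dotted whole note = 12.
Altogether 1 + 12 + 12 = 25.
25 ÷ 2 = 12.5 beats.

12.5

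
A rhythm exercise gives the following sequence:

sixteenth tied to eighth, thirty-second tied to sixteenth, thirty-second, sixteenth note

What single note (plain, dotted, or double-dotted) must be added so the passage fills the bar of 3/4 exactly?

The bar of 3/4 = 24 thirty-second notes.
Working in thirty-second notes: sixteenth tied to eighth (sixteenth + eighth) = 6; thirty-second tied to sixteenth (thirty-second + sixteenth) = 3; thirty-second = 1; sixteenth note = 2.
Altogether 6 + 3 + 1 + 2 = 12.
Remaining: 24 − 12 = 12 thirty-second notes, which is a dotted quarter note.

dotted quarter note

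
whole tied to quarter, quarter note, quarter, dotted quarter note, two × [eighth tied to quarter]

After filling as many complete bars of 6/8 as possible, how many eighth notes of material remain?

5

One bar of 6/8 = 6 eighth notes.
In eighth notes: whole tied to quarter (whole + quarter) = 10; quarter note = 2; quarter = 2; dotted quarter note = 3; eighth tied to quarter (eighth + quarter) = 3; eighth tied to quarter (eighth + quarter) = 3.
Total: 10 + 2 + 2 + 3 + 3 + 3 = 23.
23 ÷ 6 = 3 complete bars with 5 eighth notes remaining.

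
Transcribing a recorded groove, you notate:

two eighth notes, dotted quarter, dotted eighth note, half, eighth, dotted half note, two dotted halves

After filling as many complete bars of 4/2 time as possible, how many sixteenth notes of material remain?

27

One bar of 4/2 = 32 sixteenth notes.
Working in sixteenth notes: eighth note = 2; eighth note = 2; dotted quarter = 6; dotted eighth note = 3; half = 8; eighth = 2; dotted half note = 12; dotted half = 12; dotted half = 12.
Total: 2 + 2 + 6 + 3 + 8 + 2 + 12 + 12 + 12 = 59.
59 ÷ 32 = 1 complete bar with 27 sixteenth notes remaining.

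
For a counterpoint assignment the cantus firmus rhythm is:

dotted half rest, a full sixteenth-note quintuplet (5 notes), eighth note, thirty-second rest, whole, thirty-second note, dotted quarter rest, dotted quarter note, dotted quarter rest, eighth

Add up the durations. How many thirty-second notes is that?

Each duration in thirty-second notes: dotted half rest = 24; a full sixteenth-note quintuplet (5 notes) (five quintuplet sixteenths span one quarter) = 8; eighth note = 4; thirty-second rest = 1; whole = 32; thirty-second note = 1; dotted quarter rest = 12; dotted quarter note = 12; dotted quarter rest = 12; eighth = 4.
Sum: 24 + 8 + 4 + 1 + 32 + 1 + 12 + 12 + 12 + 4 = 110 thirty-second notes.

110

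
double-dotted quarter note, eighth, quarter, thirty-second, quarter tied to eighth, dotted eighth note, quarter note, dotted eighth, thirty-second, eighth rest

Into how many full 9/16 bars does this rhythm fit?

3

One bar of 9/16 = 18 thirty-second notes.
Working in thirty-second notes: double-dotted quarter note = 14; eighth = 4; quarter = 8; thirty-second = 1; quarter tied to eighth (quarter + eighth) = 12; dotted eighth note = 6; quarter note = 8; dotted eighth = 6; thirty-second = 1; eighth rest = 4.
Adding: 14 + 4 + 8 + 1 + 12 + 6 + 8 + 6 + 1 + 4 = 64.
64 ÷ 18 = 3 complete bars with 10 left over.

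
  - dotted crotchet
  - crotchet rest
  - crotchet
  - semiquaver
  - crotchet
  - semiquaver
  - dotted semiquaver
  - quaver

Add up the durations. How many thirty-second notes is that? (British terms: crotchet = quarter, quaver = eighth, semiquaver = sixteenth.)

47

Express everything in thirty-second notes: dotted crotchet = 12; crotchet rest = 8; crotchet = 8; semiquaver = 2; crotchet = 8; semiquaver = 2; dotted semiquaver = 3; quaver = 4.
Sum: 12 + 8 + 8 + 2 + 8 + 2 + 3 + 4 = 47 thirty-second notes.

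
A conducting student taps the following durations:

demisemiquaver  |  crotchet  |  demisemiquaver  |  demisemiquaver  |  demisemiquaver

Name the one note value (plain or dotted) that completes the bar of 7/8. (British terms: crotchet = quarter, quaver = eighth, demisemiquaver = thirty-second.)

The bar of 7/8 = 28 thirty-second notes.
Express everything in thirty-second notes: demisemiquaver = 1; crotchet = 8; demisemiquaver = 1; demisemiquaver = 1; demisemiquaver = 1.
Adding: 1 + 8 + 1 + 1 + 1 = 12.
Remaining: 28 − 12 = 16 thirty-second notes, which is a half note.

half note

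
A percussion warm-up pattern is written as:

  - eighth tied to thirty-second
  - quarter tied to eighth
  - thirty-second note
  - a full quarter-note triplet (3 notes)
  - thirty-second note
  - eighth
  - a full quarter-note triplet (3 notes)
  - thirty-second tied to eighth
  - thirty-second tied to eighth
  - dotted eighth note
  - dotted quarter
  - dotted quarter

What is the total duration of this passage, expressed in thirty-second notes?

Express everything in thirty-second notes: eighth tied to thirty-second (eighth + thirty-second) = 5; quarter tied to eighth (quarter + eighth) = 12; thirty-second note = 1; a full quarter-note triplet (3 notes) (three triplet quarters span one half) = 16; thirty-second note = 1; eighth = 4; a full quarter-note triplet (3 notes) (three triplet quarters span one half) = 16; thirty-second tied to eighth (thirty-second + eighth) = 5; thirty-second tied to eighth (thirty-second + eighth) = 5; dotted eighth note = 6; dotted quarter = 12; dotted quarter = 12.
Total: 5 + 12 + 1 + 16 + 1 + 4 + 16 + 5 + 5 + 6 + 12 + 12 = 95 thirty-second notes.

95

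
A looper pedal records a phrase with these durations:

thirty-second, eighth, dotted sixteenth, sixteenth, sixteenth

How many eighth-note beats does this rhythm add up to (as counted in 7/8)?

One eighth-note beat = 4 thirty-second notes.
Express everything in thirty-second notes: thirty-second = 1; eighth = 4; dotted sixteenth = 3; sixteenth = 2; sixteenth = 2.
Total: 1 + 4 + 3 + 2 + 2 = 12.
12 ÷ 4 = 3 beats.

3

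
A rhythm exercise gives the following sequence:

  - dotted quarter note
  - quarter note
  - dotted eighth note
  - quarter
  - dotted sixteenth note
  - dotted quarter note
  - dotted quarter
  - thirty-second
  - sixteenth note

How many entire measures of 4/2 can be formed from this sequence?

1

One bar of 4/2 = 64 thirty-second notes.
Working in thirty-second notes: dotted quarter note = 12; quarter note = 8; dotted eighth note = 6; quarter = 8; dotted sixteenth note = 3; dotted quarter note = 12; dotted quarter = 12; thirty-second = 1; sixteenth note = 2.
Sum: 12 + 8 + 6 + 8 + 3 + 12 + 12 + 1 + 2 = 64.
64 ÷ 64 = 1 complete bar with 0 left over.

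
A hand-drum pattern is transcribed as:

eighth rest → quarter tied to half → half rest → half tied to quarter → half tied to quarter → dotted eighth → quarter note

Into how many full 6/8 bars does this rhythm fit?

4

One bar of 6/8 = 12 sixteenth notes.
In sixteenth notes: eighth rest = 2; quarter tied to half (quarter + half) = 12; half rest = 8; half tied to quarter (half + quarter) = 12; half tied to quarter (half + quarter) = 12; dotted eighth = 3; quarter note = 4.
Adding: 2 + 12 + 8 + 12 + 12 + 3 + 4 = 53.
53 ÷ 12 = 4 complete bars with 5 left over.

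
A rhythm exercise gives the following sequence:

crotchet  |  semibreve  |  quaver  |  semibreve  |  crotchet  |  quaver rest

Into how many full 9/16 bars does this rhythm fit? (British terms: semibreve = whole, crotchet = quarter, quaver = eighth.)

One bar of 9/16 = 9 sixteenth notes.
Convert each value to sixteenth notes: crotchet = 4; semibreve = 16; quaver = 2; semibreve = 16; crotchet = 4; quaver rest = 2.
Total: 4 + 16 + 2 + 16 + 4 + 2 = 44.
44 ÷ 9 = 4 complete bars with 8 left over.

4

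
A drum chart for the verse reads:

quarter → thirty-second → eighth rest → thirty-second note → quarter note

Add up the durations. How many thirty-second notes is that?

22

Each duration in thirty-second notes: quarter = 8; thirty-second = 1; eighth rest = 4; thirty-second note = 1; quarter note = 8.
Altogether 8 + 1 + 4 + 1 + 8 = 22 thirty-second notes.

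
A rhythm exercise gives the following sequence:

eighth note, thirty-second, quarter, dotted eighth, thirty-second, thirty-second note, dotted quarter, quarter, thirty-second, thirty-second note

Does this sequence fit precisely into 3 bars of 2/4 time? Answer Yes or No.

One bar of 2/4 = 16 thirty-second notes, so 3 bars = 48.
Convert each value to thirty-second notes: eighth note = 4; thirty-second = 1; quarter = 8; dotted eighth = 6; thirty-second = 1; thirty-second note = 1; dotted quarter = 12; quarter = 8; thirty-second = 1; thirty-second note = 1.
Altogether 4 + 1 + 8 + 6 + 1 + 1 + 12 + 8 + 1 + 1 = 43.
43 falls short of 48, so the answer is No.

No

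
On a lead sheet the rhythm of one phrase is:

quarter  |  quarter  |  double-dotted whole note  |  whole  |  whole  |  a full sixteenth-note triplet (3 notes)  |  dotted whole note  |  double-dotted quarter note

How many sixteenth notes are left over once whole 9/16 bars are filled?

2

One bar of 9/16 = 9 sixteenth notes.
In sixteenth notes: quarter = 4; quarter = 4; double-dotted whole note = 28; whole = 16; whole = 16; a full sixteenth-note triplet (3 notes) (three triplet sixteenths span one eighth) = 2; dotted whole note = 24; double-dotted quarter note = 7.
Total: 4 + 4 + 28 + 16 + 16 + 2 + 24 + 7 = 101.
101 ÷ 9 = 11 complete bars with 2 sixteenth notes remaining.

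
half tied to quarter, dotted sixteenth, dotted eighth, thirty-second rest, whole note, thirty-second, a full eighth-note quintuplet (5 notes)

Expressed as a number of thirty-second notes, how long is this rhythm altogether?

Each duration in thirty-second notes: half tied to quarter (half + quarter) = 24; dotted sixteenth = 3; dotted eighth = 6; thirty-second rest = 1; whole note = 32; thirty-second = 1; a full eighth-note quintuplet (5 notes) (five quintuplet eighths span one half) = 16.
Adding: 24 + 3 + 6 + 1 + 32 + 1 + 16 = 83 thirty-second notes.

83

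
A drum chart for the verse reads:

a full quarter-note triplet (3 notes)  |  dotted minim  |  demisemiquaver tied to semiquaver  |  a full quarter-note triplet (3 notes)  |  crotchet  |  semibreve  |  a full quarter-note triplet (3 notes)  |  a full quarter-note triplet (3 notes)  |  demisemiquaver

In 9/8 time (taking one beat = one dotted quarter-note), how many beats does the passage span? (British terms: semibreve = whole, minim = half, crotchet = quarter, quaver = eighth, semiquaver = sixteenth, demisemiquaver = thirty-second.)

11

One dotted quarter-note beat = 12 thirty-second notes.
Each duration in thirty-second notes: a full quarter-note triplet (3 notes) (three triplet quarters span one half) = 16; dotted minim = 24; demisemiquaver tied to semiquaver (demisemiquaver + semiquaver) = 3; a full quarter-note triplet (3 notes) (three triplet quarters span one half) = 16; crotchet = 8; semibreve = 32; a full quarter-note triplet (3 notes) (three triplet quarters span one half) = 16; a full quarter-note triplet (3 notes) (three triplet quarters span one half) = 16; demisemiquaver = 1.
Adding: 16 + 24 + 3 + 16 + 8 + 32 + 16 + 16 + 1 = 132.
132 ÷ 12 = 11 beats.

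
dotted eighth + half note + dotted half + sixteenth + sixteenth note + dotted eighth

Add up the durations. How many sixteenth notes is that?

Express everything in sixteenth notes: dotted eighth = 3; half note = 8; dotted half = 12; sixteenth = 1; sixteenth note = 1; dotted eighth = 3.
Adding: 3 + 8 + 12 + 1 + 1 + 3 = 28 sixteenth notes.

28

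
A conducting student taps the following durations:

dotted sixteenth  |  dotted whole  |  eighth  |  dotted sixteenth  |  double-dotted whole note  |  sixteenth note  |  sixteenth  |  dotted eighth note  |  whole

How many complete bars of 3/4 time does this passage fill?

One bar of 3/4 = 24 thirty-second notes.
Working in thirty-second notes: dotted sixteenth = 3; dotted whole = 48; eighth = 4; dotted sixteenth = 3; double-dotted whole note = 56; sixteenth note = 2; sixteenth = 2; dotted eighth note = 6; whole = 32.
Adding: 3 + 48 + 4 + 3 + 56 + 2 + 2 + 6 + 32 = 156.
156 ÷ 24 = 6 complete bars with 12 left over.

6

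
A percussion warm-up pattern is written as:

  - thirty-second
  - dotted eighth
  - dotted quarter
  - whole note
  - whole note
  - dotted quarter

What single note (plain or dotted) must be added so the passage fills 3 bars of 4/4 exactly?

thirty-second note

3 bars of 4/4 = 96 thirty-second notes.
Convert each value to thirty-second notes: thirty-second = 1; dotted eighth = 6; dotted quarter = 12; whole note = 32; whole note = 32; dotted quarter = 12.
Total: 1 + 6 + 12 + 32 + 32 + 12 = 95.
Remaining: 96 − 95 = 1 thirty-second note, which is a thirty-second note.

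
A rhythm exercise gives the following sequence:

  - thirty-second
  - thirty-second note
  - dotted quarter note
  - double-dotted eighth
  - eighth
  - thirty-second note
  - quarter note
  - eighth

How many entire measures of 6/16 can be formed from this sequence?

One bar of 6/16 = 12 thirty-second notes.
Express everything in thirty-second notes: thirty-second = 1; thirty-second note = 1; dotted quarter note = 12; double-dotted eighth = 7; eighth = 4; thirty-second note = 1; quarter note = 8; eighth = 4.
Adding: 1 + 1 + 12 + 7 + 4 + 1 + 8 + 4 = 38.
38 ÷ 12 = 3 complete bars with 2 left over.

3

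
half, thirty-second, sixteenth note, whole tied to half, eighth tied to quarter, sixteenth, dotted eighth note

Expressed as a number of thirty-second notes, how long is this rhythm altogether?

87

Working in thirty-second notes: half = 16; thirty-second = 1; sixteenth note = 2; whole tied to half (whole + half) = 48; eighth tied to quarter (eighth + quarter) = 12; sixteenth = 2; dotted eighth note = 6.
Total: 16 + 1 + 2 + 48 + 12 + 2 + 6 = 87 thirty-second notes.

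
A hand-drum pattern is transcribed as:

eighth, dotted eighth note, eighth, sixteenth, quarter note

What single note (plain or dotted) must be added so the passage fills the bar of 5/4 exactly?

The bar of 5/4 = 20 sixteenth notes.
Each duration in sixteenth notes: eighth = 2; dotted eighth note = 3; eighth = 2; sixteenth = 1; quarter note = 4.
Adding: 2 + 3 + 2 + 1 + 4 = 12.
Remaining: 20 − 12 = 8 sixteenth notes, which is a half note.

half note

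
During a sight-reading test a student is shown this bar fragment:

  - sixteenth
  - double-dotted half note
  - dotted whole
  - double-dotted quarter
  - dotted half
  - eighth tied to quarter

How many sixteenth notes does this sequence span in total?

Express everything in sixteenth notes: sixteenth = 1; double-dotted half note = 14; dotted whole = 24; double-dotted quarter = 7; dotted half = 12; eighth tied to quarter (eighth + quarter) = 6.
Adding: 1 + 14 + 24 + 7 + 12 + 6 = 64 sixteenth notes.

64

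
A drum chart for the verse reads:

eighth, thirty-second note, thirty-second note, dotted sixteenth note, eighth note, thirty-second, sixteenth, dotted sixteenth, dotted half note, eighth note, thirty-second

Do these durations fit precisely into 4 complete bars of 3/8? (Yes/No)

Yes

One bar of 3/8 = 12 thirty-second notes, so 4 bars = 48.
Express everything in thirty-second notes: eighth = 4; thirty-second note = 1; thirty-second note = 1; dotted sixteenth note = 3; eighth note = 4; thirty-second = 1; sixteenth = 2; dotted sixteenth = 3; dotted half note = 24; eighth note = 4; thirty-second = 1.
Altogether 4 + 1 + 1 + 3 + 4 + 1 + 2 + 3 + 24 + 4 + 1 = 48.
48 equals 48, so the answer is Yes.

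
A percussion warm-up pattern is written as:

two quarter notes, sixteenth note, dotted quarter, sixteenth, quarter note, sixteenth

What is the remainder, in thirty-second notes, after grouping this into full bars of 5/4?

2

One bar of 5/4 = 20 sixteenth notes.
Convert each value to sixteenth notes: quarter note = 4; quarter note = 4; sixteenth note = 1; dotted quarter = 6; sixteenth = 1; quarter note = 4; sixteenth = 1.
Altogether 4 + 4 + 1 + 6 + 1 + 4 + 1 = 21.
21 ÷ 20 = 1 complete bar with 1 sixteenth note remaining = 2 thirty-second notes.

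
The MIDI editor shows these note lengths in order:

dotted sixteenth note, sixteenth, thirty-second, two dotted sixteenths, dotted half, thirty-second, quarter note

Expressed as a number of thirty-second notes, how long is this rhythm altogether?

In thirty-second notes: dotted sixteenth note = 3; sixteenth = 2; thirty-second = 1; dotted sixteenth = 3; dotted sixteenth = 3; dotted half = 24; thirty-second = 1; quarter note = 8.
Altogether 3 + 2 + 1 + 3 + 3 + 24 + 1 + 8 = 45 thirty-second notes.

45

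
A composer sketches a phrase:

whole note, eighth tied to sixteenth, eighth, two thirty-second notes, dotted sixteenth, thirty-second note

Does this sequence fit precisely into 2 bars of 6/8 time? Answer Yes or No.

One bar of 6/8 = 24 thirty-second notes, so 2 bars = 48.
Each duration in thirty-second notes: whole note = 32; eighth tied to sixteenth (eighth + sixteenth) = 6; eighth = 4; thirty-second note = 1; thirty-second note = 1; dotted sixteenth = 3; thirty-second note = 1.
Adding: 32 + 6 + 4 + 1 + 1 + 3 + 1 = 48.
48 equals 48, so the answer is Yes.

Yes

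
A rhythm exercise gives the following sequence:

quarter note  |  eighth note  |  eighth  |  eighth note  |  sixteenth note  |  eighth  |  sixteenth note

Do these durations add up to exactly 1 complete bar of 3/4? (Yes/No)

No

One bar of 3/4 = 12 sixteenth notes.
Each duration in sixteenth notes: quarter note = 4; eighth note = 2; eighth = 2; eighth note = 2; sixteenth note = 1; eighth = 2; sixteenth note = 1.
Sum: 4 + 2 + 2 + 2 + 1 + 2 + 1 = 14.
14 exceeds 12, so the answer is No.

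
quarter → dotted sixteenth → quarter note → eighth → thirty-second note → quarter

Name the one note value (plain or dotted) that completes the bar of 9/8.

eighth note

The bar of 9/8 = 36 thirty-second notes.
In thirty-second notes: quarter = 8; dotted sixteenth = 3; quarter note = 8; eighth = 4; thirty-second note = 1; quarter = 8.
Sum: 8 + 3 + 8 + 4 + 1 + 8 = 32.
Remaining: 36 − 32 = 4 thirty-second notes, which is a eighth note.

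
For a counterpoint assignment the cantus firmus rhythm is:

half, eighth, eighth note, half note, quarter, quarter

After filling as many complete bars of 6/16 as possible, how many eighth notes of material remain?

2

One bar of 6/16 = 3 eighth notes.
Convert each value to eighth notes: half = 4; eighth = 1; eighth note = 1; half note = 4; quarter = 2; quarter = 2.
Total: 4 + 1 + 1 + 4 + 2 + 2 = 14.
14 ÷ 3 = 4 complete bars with 2 eighth notes remaining.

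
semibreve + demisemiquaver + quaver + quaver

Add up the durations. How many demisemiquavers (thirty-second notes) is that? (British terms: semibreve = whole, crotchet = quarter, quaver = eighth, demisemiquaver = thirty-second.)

Each duration in thirty-second notes: semibreve = 32; demisemiquaver = 1; quaver = 4; quaver = 4.
Adding: 32 + 1 + 4 + 4 = 41 thirty-second notes.

41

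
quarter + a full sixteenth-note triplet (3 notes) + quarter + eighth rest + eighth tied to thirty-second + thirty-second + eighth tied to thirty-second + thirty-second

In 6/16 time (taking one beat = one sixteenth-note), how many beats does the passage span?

18

One sixteenth-note beat = 2 thirty-second notes.
Each duration in thirty-second notes: quarter = 8; a full sixteenth-note triplet (3 notes) (three triplet sixteenths span one eighth) = 4; quarter = 8; eighth rest = 4; eighth tied to thirty-second (eighth + thirty-second) = 5; thirty-second = 1; eighth tied to thirty-second (eighth + thirty-second) = 5; thirty-second = 1.
Altogether 8 + 4 + 8 + 4 + 5 + 1 + 5 + 1 = 36.
36 ÷ 2 = 18 beats.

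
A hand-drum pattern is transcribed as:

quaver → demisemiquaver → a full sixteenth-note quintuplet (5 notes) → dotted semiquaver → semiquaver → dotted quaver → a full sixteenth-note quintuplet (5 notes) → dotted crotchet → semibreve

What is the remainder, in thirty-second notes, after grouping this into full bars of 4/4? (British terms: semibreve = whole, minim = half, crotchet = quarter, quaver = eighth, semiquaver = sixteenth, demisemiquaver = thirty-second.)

One bar of 4/4 = 32 thirty-second notes.
Express everything in thirty-second notes: quaver = 4; demisemiquaver = 1; a full sixteenth-note quintuplet (5 notes) (five quintuplet sixteenths span one quarter) = 8; dotted semiquaver = 3; semiquaver = 2; dotted quaver = 6; a full sixteenth-note quintuplet (5 notes) (five quintuplet sixteenths span one quarter) = 8; dotted crotchet = 12; semibreve = 32.
Total: 4 + 1 + 8 + 3 + 2 + 6 + 8 + 12 + 32 = 76.
76 ÷ 32 = 2 complete bars with 12 thirty-second notes remaining.

12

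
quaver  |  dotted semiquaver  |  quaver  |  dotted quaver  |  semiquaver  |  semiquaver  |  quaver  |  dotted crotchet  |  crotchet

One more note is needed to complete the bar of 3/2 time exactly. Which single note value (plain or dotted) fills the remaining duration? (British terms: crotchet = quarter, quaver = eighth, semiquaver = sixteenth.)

dotted sixteenth note

The bar of 3/2 = 48 thirty-second notes.
Each duration in thirty-second notes: quaver = 4; dotted semiquaver = 3; quaver = 4; dotted quaver = 6; semiquaver = 2; semiquaver = 2; quaver = 4; dotted crotchet = 12; crotchet = 8.
Adding: 4 + 3 + 4 + 6 + 2 + 2 + 4 + 12 + 8 = 45.
Remaining: 48 − 45 = 3 thirty-second notes, which is a dotted sixteenth note.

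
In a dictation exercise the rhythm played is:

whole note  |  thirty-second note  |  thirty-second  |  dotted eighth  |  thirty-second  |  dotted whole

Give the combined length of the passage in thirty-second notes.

89

Each duration in thirty-second notes: whole note = 32; thirty-second note = 1; thirty-second = 1; dotted eighth = 6; thirty-second = 1; dotted whole = 48.
Total: 32 + 1 + 1 + 6 + 1 + 48 = 89 thirty-second notes.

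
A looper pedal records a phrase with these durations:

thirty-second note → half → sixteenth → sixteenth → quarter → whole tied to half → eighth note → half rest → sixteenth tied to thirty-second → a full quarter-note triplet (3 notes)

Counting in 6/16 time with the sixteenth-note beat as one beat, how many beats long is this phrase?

58

One sixteenth-note beat = 2 thirty-second notes.
Convert each value to thirty-second notes: thirty-second note = 1; half = 16; sixteenth = 2; sixteenth = 2; quarter = 8; whole tied to half (whole + half) = 48; eighth note = 4; half rest = 16; sixteenth tied to thirty-second (sixteenth + thirty-second) = 3; a full quarter-note triplet (3 notes) (three triplet quarters span one half) = 16.
Total: 1 + 16 + 2 + 2 + 8 + 48 + 4 + 16 + 3 + 16 = 116.
116 ÷ 2 = 58 beats.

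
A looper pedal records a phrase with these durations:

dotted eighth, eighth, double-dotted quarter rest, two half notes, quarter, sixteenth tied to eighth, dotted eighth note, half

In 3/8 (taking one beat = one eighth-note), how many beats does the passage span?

23

One eighth-note beat = 2 sixteenth notes.
Express everything in sixteenth notes: dotted eighth = 3; eighth = 2; double-dotted quarter rest = 7; half note = 8; half note = 8; quarter = 4; sixteenth tied to eighth (sixteenth + eighth) = 3; dotted eighth note = 3; half = 8.
Adding: 3 + 2 + 7 + 8 + 8 + 4 + 3 + 3 + 8 = 46.
46 ÷ 2 = 23 beats.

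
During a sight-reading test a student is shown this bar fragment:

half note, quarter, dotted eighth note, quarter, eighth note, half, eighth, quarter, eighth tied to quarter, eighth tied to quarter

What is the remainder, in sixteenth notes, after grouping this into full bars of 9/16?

One bar of 9/16 = 9 sixteenth notes.
Express everything in sixteenth notes: half note = 8; quarter = 4; dotted eighth note = 3; quarter = 4; eighth note = 2; half = 8; eighth = 2; quarter = 4; eighth tied to quarter (eighth + quarter) = 6; eighth tied to quarter (eighth + quarter) = 6.
Total: 8 + 4 + 3 + 4 + 2 + 8 + 2 + 4 + 6 + 6 = 47.
47 ÷ 9 = 5 complete bars with 2 sixteenth notes remaining.

2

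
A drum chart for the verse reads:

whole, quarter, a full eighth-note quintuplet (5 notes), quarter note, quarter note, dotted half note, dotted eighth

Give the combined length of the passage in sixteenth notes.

51

Express everything in sixteenth notes: whole = 16; quarter = 4; a full eighth-note quintuplet (5 notes) (five quintuplet eighths span one half) = 8; quarter note = 4; quarter note = 4; dotted half note = 12; dotted eighth = 3.
Total: 16 + 4 + 8 + 4 + 4 + 12 + 3 = 51 sixteenth notes.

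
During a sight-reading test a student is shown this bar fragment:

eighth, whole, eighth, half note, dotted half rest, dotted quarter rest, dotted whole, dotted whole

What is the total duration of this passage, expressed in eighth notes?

47

Convert each value to eighth notes: eighth = 1; whole = 8; eighth = 1; half note = 4; dotted half rest = 6; dotted quarter rest = 3; dotted whole = 12; dotted whole = 12.
Sum: 1 + 8 + 1 + 4 + 6 + 3 + 12 + 12 = 47 eighth notes.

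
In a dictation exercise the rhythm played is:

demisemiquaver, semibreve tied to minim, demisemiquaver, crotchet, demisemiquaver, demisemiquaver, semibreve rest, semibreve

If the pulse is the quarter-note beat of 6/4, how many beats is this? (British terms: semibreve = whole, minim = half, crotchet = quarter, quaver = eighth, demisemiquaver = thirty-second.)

One quarter-note beat = 8 thirty-second notes.
Express everything in thirty-second notes: demisemiquaver = 1; semibreve tied to minim (semibreve + minim) = 48; demisemiquaver = 1; crotchet = 8; demisemiquaver = 1; demisemiquaver = 1; semibreve rest = 32; semibreve = 32.
Adding: 1 + 48 + 1 + 8 + 1 + 1 + 32 + 32 = 124.
124 ÷ 8 = 15.5 beats.

15.5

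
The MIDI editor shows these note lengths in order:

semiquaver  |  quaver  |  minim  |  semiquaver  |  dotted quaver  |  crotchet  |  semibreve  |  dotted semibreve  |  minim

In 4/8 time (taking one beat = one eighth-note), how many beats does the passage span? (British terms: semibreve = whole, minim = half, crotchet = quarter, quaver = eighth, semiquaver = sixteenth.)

One eighth-note beat = 2 sixteenth notes.
Each duration in sixteenth notes: semiquaver = 1; quaver = 2; minim = 8; semiquaver = 1; dotted quaver = 3; crotchet = 4; semibreve = 16; dotted semibreve = 24; minim = 8.
Adding: 1 + 2 + 8 + 1 + 3 + 4 + 16 + 24 + 8 = 67.
67 ÷ 2 = 33.5 beats.

33.5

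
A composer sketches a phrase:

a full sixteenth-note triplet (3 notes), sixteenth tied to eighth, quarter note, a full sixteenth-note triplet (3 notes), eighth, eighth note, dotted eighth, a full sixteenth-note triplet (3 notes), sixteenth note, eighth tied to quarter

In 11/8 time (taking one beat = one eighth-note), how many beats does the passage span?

One eighth-note beat = 2 sixteenth notes.
In sixteenth notes: a full sixteenth-note triplet (3 notes) (three triplet sixteenths span one eighth) = 2; sixteenth tied to eighth (sixteenth + eighth) = 3; quarter note = 4; a full sixteenth-note triplet (3 notes) (three triplet sixteenths span one eighth) = 2; eighth = 2; eighth note = 2; dotted eighth = 3; a full sixteenth-note triplet (3 notes) (three triplet sixteenths span one eighth) = 2; sixteenth note = 1; eighth tied to quarter (eighth + quarter) = 6.
Altogether 2 + 3 + 4 + 2 + 2 + 2 + 3 + 2 + 1 + 6 = 27.
27 ÷ 2 = 13.5 beats.

13.5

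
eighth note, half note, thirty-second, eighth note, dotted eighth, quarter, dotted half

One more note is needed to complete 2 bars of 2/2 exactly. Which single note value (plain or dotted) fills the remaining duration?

thirty-second note

2 bars of 2/2 = 64 thirty-second notes.
Working in thirty-second notes: eighth note = 4; half note = 16; thirty-second = 1; eighth note = 4; dotted eighth = 6; quarter = 8; dotted half = 24.
Total: 4 + 16 + 1 + 4 + 6 + 8 + 24 = 63.
Remaining: 64 − 63 = 1 thirty-second note, which is a thirty-second note.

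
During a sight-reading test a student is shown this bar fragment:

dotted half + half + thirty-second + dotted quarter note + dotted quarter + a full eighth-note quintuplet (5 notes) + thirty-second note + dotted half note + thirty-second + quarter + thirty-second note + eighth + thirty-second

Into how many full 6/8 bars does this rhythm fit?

5

One bar of 6/8 = 24 thirty-second notes.
Convert each value to thirty-second notes: dotted half = 24; half = 16; thirty-second = 1; dotted quarter note = 12; dotted quarter = 12; a full eighth-note quintuplet (5 notes) (five quintuplet eighths span one half) = 16; thirty-second note = 1; dotted half note = 24; thirty-second = 1; quarter = 8; thirty-second note = 1; eighth = 4; thirty-second = 1.
Altogether 24 + 16 + 1 + 12 + 12 + 16 + 1 + 24 + 1 + 8 + 1 + 4 + 1 = 121.
121 ÷ 24 = 5 complete bars with 1 left over.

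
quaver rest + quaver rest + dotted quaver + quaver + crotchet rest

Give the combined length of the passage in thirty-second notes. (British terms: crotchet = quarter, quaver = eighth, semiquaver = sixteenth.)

26

Each duration in thirty-second notes: quaver rest = 4; quaver rest = 4; dotted quaver = 6; quaver = 4; crotchet rest = 8.
Altogether 4 + 4 + 6 + 4 + 8 = 26 thirty-second notes.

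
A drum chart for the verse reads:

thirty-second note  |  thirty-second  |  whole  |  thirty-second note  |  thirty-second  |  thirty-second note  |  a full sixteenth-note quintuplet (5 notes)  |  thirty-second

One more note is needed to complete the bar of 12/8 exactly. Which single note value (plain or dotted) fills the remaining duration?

The bar of 12/8 = 48 thirty-second notes.
Working in thirty-second notes: thirty-second note = 1; thirty-second = 1; whole = 32; thirty-second note = 1; thirty-second = 1; thirty-second note = 1; a full sixteenth-note quintuplet (5 notes) (five quintuplet sixteenths span one quarter) = 8; thirty-second = 1.
Adding: 1 + 1 + 32 + 1 + 1 + 1 + 8 + 1 = 46.
Remaining: 48 − 46 = 2 thirty-second notes, which is a sixteenth note.

sixteenth note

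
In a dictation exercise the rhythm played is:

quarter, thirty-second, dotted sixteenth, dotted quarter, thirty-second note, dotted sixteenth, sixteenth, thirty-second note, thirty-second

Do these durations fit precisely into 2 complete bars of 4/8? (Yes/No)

One bar of 4/8 = 16 thirty-second notes, so 2 bars = 32.
In thirty-second notes: quarter = 8; thirty-second = 1; dotted sixteenth = 3; dotted quarter = 12; thirty-second note = 1; dotted sixteenth = 3; sixteenth = 2; thirty-second note = 1; thirty-second = 1.
Sum: 8 + 1 + 3 + 12 + 1 + 3 + 2 + 1 + 1 = 32.
32 equals 32, so the answer is Yes.

Yes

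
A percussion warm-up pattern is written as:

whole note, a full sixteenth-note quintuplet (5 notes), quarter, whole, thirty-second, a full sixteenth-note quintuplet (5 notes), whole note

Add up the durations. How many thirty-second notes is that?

Working in thirty-second notes: whole note = 32; a full sixteenth-note quintuplet (5 notes) (five quintuplet sixteenths span one quarter) = 8; quarter = 8; whole = 32; thirty-second = 1; a full sixteenth-note quintuplet (5 notes) (five quintuplet sixteenths span one quarter) = 8; whole note = 32.
Sum: 32 + 8 + 8 + 32 + 1 + 8 + 32 = 121 thirty-second notes.

121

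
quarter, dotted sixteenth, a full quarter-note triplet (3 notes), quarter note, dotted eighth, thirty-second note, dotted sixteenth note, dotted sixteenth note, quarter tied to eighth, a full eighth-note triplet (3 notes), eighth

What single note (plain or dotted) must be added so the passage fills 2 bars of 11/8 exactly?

half note

2 bars of 11/8 = 88 thirty-second notes.
Express everything in thirty-second notes: quarter = 8; dotted sixteenth = 3; a full quarter-note triplet (3 notes) (three triplet quarters span one half) = 16; quarter note = 8; dotted eighth = 6; thirty-second note = 1; dotted sixteenth note = 3; dotted sixteenth note = 3; quarter tied to eighth (quarter + eighth) = 12; a full eighth-note triplet (3 notes) (three triplet eighths span one quarter) = 8; eighth = 4.
Adding: 8 + 3 + 16 + 8 + 6 + 1 + 3 + 3 + 12 + 8 + 4 = 72.
Remaining: 88 − 72 = 16 thirty-second notes, which is a half note.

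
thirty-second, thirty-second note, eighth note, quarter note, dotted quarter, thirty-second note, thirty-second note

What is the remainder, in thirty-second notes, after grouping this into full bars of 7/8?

0

One bar of 7/8 = 28 thirty-second notes.
Working in thirty-second notes: thirty-second = 1; thirty-second note = 1; eighth note = 4; quarter note = 8; dotted quarter = 12; thirty-second note = 1; thirty-second note = 1.
Total: 1 + 1 + 4 + 8 + 12 + 1 + 1 = 28.
28 ÷ 28 = 1 complete bar with 0 thirty-second notes remaining.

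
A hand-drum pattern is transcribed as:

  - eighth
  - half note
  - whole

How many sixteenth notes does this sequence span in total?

26

Express everything in sixteenth notes: eighth = 2; half note = 8; whole = 16.
Altogether 2 + 8 + 16 = 26 sixteenth notes.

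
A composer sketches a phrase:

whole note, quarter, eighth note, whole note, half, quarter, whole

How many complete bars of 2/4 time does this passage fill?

8

One bar of 2/4 = 4 eighth notes.
Working in eighth notes: whole note = 8; quarter = 2; eighth note = 1; whole note = 8; half = 4; quarter = 2; whole = 8.
Total: 8 + 2 + 1 + 8 + 4 + 2 + 8 = 33.
33 ÷ 4 = 8 complete bars with 1 left over.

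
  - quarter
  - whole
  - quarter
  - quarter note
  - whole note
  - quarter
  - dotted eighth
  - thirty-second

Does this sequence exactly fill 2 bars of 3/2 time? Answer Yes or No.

One bar of 3/2 = 48 thirty-second notes, so 2 bars = 96.
Working in thirty-second notes: quarter = 8; whole = 32; quarter = 8; quarter note = 8; whole note = 32; quarter = 8; dotted eighth = 6; thirty-second = 1.
Sum: 8 + 32 + 8 + 8 + 32 + 8 + 6 + 1 = 103.
103 exceeds 96, so the answer is No.

No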